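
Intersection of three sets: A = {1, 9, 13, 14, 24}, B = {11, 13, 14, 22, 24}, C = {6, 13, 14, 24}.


A ∩ B = {13, 14, 24}
(A ∩ B) ∩ C = {13, 14, 24}

A ∩ B ∩ C = {13, 14, 24}


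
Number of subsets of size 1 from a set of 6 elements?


C(n,k) = n! / (k!(n-k)!)
C(6,1) = 6! / (1!5!)
= 6

C(6,1) = 6


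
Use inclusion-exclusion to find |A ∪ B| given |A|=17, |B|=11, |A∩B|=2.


|A ∪ B| = |A| + |B| - |A ∩ B|
= 17 + 11 - 2
= 26

|A ∪ B| = 26


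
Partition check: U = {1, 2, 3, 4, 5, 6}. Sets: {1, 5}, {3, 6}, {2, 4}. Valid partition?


A partition requires: (1) non-empty parts, (2) pairwise disjoint, (3) union = U
Parts: {1, 5}, {3, 6}, {2, 4}
Union of parts: {1, 2, 3, 4, 5, 6}
U = {1, 2, 3, 4, 5, 6}
All non-empty? True
Pairwise disjoint? True
Covers U? True

Yes, valid partition


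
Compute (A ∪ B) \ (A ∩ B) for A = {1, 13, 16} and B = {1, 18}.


A △ B = (A \ B) ∪ (B \ A) = elements in exactly one of A or B
A \ B = {13, 16}
B \ A = {18}
A △ B = {13, 16, 18}

A △ B = {13, 16, 18}


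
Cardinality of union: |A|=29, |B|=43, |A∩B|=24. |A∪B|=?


|A ∪ B| = |A| + |B| - |A ∩ B|
= 29 + 43 - 24
= 48

|A ∪ B| = 48


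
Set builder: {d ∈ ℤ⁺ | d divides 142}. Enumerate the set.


Checking each candidate:
Condition: positive divisors of 142
Result = {1, 2, 71, 142}

{1, 2, 71, 142}


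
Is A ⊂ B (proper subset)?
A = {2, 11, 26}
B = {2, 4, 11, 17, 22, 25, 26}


A ⊂ B requires: A ⊆ B AND A ≠ B.
A ⊆ B? Yes
A = B? No
A ⊂ B: Yes (A is a proper subset of B)

Yes, A ⊂ B


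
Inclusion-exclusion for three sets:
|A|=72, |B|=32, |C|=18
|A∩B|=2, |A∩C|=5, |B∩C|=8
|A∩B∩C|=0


|A∪B∪C| = |A|+|B|+|C| - |A∩B|-|A∩C|-|B∩C| + |A∩B∩C|
= 72+32+18 - 2-5-8 + 0
= 122 - 15 + 0
= 107

|A ∪ B ∪ C| = 107


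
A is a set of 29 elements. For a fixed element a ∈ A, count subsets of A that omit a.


Subsets of A avoiding a are subsets of A \ {a}, which has 28 elements.
Count = 2^(n-1) = 2^28
= 268435456

Number of subsets avoiding a = 268435456


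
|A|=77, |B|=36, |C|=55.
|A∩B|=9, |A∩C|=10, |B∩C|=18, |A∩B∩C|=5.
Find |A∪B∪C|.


|A∪B∪C| = |A|+|B|+|C| - |A∩B|-|A∩C|-|B∩C| + |A∩B∩C|
= 77+36+55 - 9-10-18 + 5
= 168 - 37 + 5
= 136

|A ∪ B ∪ C| = 136


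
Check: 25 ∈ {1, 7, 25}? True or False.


A = {1, 7, 25}
Checking if 25 is in A
25 is in A → True

25 ∈ A


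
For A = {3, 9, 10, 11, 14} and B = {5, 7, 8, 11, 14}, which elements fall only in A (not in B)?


A = {3, 9, 10, 11, 14}
B = {5, 7, 8, 11, 14}
Region: only in A (not in B)
Elements: {3, 9, 10}

Elements only in A (not in B): {3, 9, 10}


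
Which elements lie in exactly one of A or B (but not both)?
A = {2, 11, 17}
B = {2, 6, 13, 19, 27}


A △ B = (A \ B) ∪ (B \ A) = elements in exactly one of A or B
A \ B = {11, 17}
B \ A = {6, 13, 19, 27}
A △ B = {6, 11, 13, 17, 19, 27}

A △ B = {6, 11, 13, 17, 19, 27}


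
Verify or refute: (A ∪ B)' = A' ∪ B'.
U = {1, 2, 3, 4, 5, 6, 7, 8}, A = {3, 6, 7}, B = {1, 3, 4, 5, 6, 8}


LHS: A ∪ B = {1, 3, 4, 5, 6, 7, 8}
(A ∪ B)' = U \ (A ∪ B) = {2}
A' = {1, 2, 4, 5, 8}, B' = {2, 7}
Claimed RHS: A' ∪ B' = {1, 2, 4, 5, 7, 8}
Identity is INVALID: LHS = {2} but the RHS claimed here equals {1, 2, 4, 5, 7, 8}. The correct form is (A ∪ B)' = A' ∩ B'.

Identity is invalid: (A ∪ B)' = {2} but A' ∪ B' = {1, 2, 4, 5, 7, 8}. The correct De Morgan law is (A ∪ B)' = A' ∩ B'.


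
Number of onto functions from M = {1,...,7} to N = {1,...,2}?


n = |M| = 7, k = |N| = 2. Surjections via inclusion-exclusion:
S(n,k) = Σ(-1)^i × C(k,i) × (k-i)^n, i=0 to k
i=0: (-1)^0×C(2,0)×2^7 = 128
i=1: (-1)^1×C(2,1)×1^7 = -2
i=2: (-1)^2×C(2,2)×0^7 = 0
Total = 126

Number of surjections = 126


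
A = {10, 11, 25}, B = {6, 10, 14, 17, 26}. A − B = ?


A \ B = elements in A but not in B
A = {10, 11, 25}
B = {6, 10, 14, 17, 26}
Remove from A any elements in B
A \ B = {11, 25}

A \ B = {11, 25}


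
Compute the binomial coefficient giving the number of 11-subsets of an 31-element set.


C(n,k) = n! / (k!(n-k)!)
C(31,11) = 31! / (11!20!)
= 84672315

C(31,11) = 84672315


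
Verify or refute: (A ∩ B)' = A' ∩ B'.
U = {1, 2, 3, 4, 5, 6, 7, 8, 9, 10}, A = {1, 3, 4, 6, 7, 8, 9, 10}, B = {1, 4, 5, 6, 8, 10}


LHS: A ∩ B = {1, 4, 6, 8, 10}
(A ∩ B)' = U \ (A ∩ B) = {2, 3, 5, 7, 9}
A' = {2, 5}, B' = {2, 3, 7, 9}
Claimed RHS: A' ∩ B' = {2}
Identity is INVALID: LHS = {2, 3, 5, 7, 9} but the RHS claimed here equals {2}. The correct form is (A ∩ B)' = A' ∪ B'.

Identity is invalid: (A ∩ B)' = {2, 3, 5, 7, 9} but A' ∩ B' = {2}. The correct De Morgan law is (A ∩ B)' = A' ∪ B'.


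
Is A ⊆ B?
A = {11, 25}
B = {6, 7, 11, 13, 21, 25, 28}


A ⊆ B means every element of A is in B.
All elements of A are in B.
So A ⊆ B.

Yes, A ⊆ B


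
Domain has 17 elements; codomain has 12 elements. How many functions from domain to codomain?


Each of |A| = 17 inputs maps to any of |B| = 12 outputs.
# functions = |B|^|A| = 12^17
= 2218611106740436992

Number of functions = 2218611106740436992


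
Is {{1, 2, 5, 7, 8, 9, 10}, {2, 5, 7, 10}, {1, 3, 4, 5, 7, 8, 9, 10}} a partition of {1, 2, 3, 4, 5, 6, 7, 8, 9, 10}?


A partition requires: (1) non-empty parts, (2) pairwise disjoint, (3) union = U
Parts: {1, 2, 5, 7, 8, 9, 10}, {2, 5, 7, 10}, {1, 3, 4, 5, 7, 8, 9, 10}
Union of parts: {1, 2, 3, 4, 5, 7, 8, 9, 10}
U = {1, 2, 3, 4, 5, 6, 7, 8, 9, 10}
All non-empty? True
Pairwise disjoint? False
Covers U? False

No, not a valid partition


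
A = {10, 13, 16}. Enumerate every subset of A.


|A| = 3, so |P(A)| = 2^3 = 8
Enumerate subsets by cardinality (0 to 3):
∅, {10}, {13}, {16}, {10, 13}, {10, 16}, {13, 16}, {10, 13, 16}

P(A) has 8 subsets: ∅, {10}, {13}, {16}, {10, 13}, {10, 16}, {13, 16}, {10, 13, 16}


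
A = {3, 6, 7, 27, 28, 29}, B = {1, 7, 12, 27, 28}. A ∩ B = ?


A ∩ B = elements in both A and B
A = {3, 6, 7, 27, 28, 29}
B = {1, 7, 12, 27, 28}
A ∩ B = {7, 27, 28}

A ∩ B = {7, 27, 28}


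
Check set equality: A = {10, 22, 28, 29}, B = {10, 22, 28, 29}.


Two sets are equal iff they have exactly the same elements.
A = {10, 22, 28, 29}
B = {10, 22, 28, 29}
Same elements → A = B

Yes, A = B


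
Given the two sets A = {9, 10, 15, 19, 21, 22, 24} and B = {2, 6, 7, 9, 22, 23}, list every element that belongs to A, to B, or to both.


A ∪ B = all elements in A or B (or both)
A = {9, 10, 15, 19, 21, 22, 24}
B = {2, 6, 7, 9, 22, 23}
A ∪ B = {2, 6, 7, 9, 10, 15, 19, 21, 22, 23, 24}

A ∪ B = {2, 6, 7, 9, 10, 15, 19, 21, 22, 23, 24}


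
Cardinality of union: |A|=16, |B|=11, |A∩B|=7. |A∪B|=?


|A ∪ B| = |A| + |B| - |A ∩ B|
= 16 + 11 - 7
= 20

|A ∪ B| = 20


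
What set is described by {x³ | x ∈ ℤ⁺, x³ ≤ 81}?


Checking each candidate:
Condition: positive perfect cubes ≤ 81
Result = {1, 8, 27, 64}

{1, 8, 27, 64}


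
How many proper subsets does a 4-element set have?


Total subsets = 2^n = 2^4 = 16
Proper subsets exclude the set itself: 2^n - 1
= 16 - 1
= 15

Number of proper subsets = 15


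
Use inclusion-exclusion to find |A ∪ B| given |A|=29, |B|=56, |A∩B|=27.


|A ∪ B| = |A| + |B| - |A ∩ B|
= 29 + 56 - 27
= 58

|A ∪ B| = 58


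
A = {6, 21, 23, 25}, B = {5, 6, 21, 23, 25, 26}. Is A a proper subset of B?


A ⊂ B requires: A ⊆ B AND A ≠ B.
A ⊆ B? Yes
A = B? No
A ⊂ B: Yes (A is a proper subset of B)

Yes, A ⊂ B


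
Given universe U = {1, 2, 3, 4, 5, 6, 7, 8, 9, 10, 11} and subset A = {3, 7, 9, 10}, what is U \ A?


Aᶜ = U \ A = elements in U but not in A
U = {1, 2, 3, 4, 5, 6, 7, 8, 9, 10, 11}
A = {3, 7, 9, 10}
Aᶜ = {1, 2, 4, 5, 6, 8, 11}

Aᶜ = {1, 2, 4, 5, 6, 8, 11}


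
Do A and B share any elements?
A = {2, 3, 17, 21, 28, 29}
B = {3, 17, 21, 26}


Disjoint means A ∩ B = ∅.
A ∩ B = {3, 17, 21}
A ∩ B ≠ ∅, so A and B are NOT disjoint.

Yes — A and B share the element(s) of A ∩ B = {3, 17, 21}, so they are not disjoint


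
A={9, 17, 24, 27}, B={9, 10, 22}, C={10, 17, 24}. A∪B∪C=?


A ∪ B = {9, 10, 17, 22, 24, 27}
(A ∪ B) ∪ C = {9, 10, 17, 22, 24, 27}

A ∪ B ∪ C = {9, 10, 17, 22, 24, 27}


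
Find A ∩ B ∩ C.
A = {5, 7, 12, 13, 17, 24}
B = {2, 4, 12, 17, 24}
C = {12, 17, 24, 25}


A ∩ B = {12, 17, 24}
(A ∩ B) ∩ C = {12, 17, 24}

A ∩ B ∩ C = {12, 17, 24}


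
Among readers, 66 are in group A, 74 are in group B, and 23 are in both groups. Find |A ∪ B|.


|A ∪ B| = |A| + |B| - |A ∩ B|
= 66 + 74 - 23
= 117

|A ∪ B| = 117


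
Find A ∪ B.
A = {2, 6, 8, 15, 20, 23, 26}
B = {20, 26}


A ∪ B = all elements in A or B (or both)
A = {2, 6, 8, 15, 20, 23, 26}
B = {20, 26}
A ∪ B = {2, 6, 8, 15, 20, 23, 26}

A ∪ B = {2, 6, 8, 15, 20, 23, 26}


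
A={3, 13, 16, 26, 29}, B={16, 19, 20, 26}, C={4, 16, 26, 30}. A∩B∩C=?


A ∩ B = {16, 26}
(A ∩ B) ∩ C = {16, 26}

A ∩ B ∩ C = {16, 26}


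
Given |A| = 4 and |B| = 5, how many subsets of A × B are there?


A relation from A to B is any subset of A × B.
|A × B| = 4 × 5 = 20
# relations = 2^|A × B| = 2^20 = 1048576

Number of relations = 1048576


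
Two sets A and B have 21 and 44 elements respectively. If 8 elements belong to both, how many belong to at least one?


|A ∪ B| = |A| + |B| - |A ∩ B|
= 21 + 44 - 8
= 57

|A ∪ B| = 57


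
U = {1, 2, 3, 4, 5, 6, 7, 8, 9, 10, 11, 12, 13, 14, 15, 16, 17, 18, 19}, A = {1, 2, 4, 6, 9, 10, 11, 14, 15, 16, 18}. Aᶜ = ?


Aᶜ = U \ A = elements in U but not in A
U = {1, 2, 3, 4, 5, 6, 7, 8, 9, 10, 11, 12, 13, 14, 15, 16, 17, 18, 19}
A = {1, 2, 4, 6, 9, 10, 11, 14, 15, 16, 18}
Aᶜ = {3, 5, 7, 8, 12, 13, 17, 19}

Aᶜ = {3, 5, 7, 8, 12, 13, 17, 19}


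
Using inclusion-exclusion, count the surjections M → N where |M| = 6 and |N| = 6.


n = |M| = 6, k = |N| = 6. Surjections via inclusion-exclusion:
S(n,k) = Σ(-1)^i × C(k,i) × (k-i)^n, i=0 to k
i=0: (-1)^0×C(6,0)×6^6 = 46656
i=1: (-1)^1×C(6,1)×5^6 = -93750
i=2: (-1)^2×C(6,2)×4^6 = 61440
i=3: (-1)^3×C(6,3)×3^6 = -14580
i=4: (-1)^4×C(6,4)×2^6 = 960
i=5: (-1)^5×C(6,5)×1^6 = -6
i=6: (-1)^6×C(6,6)×0^6 = 0
Total = 720

Number of surjections = 720


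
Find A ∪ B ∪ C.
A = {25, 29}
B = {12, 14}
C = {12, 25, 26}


A ∪ B = {12, 14, 25, 29}
(A ∪ B) ∪ C = {12, 14, 25, 26, 29}

A ∪ B ∪ C = {12, 14, 25, 26, 29}


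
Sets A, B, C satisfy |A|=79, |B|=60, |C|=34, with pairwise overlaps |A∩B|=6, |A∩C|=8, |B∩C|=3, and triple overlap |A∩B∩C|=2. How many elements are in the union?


|A∪B∪C| = |A|+|B|+|C| - |A∩B|-|A∩C|-|B∩C| + |A∩B∩C|
= 79+60+34 - 6-8-3 + 2
= 173 - 17 + 2
= 158

|A ∪ B ∪ C| = 158


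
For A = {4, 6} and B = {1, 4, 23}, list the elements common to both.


A ∩ B = elements in both A and B
A = {4, 6}
B = {1, 4, 23}
A ∩ B = {4}

A ∩ B = {4}


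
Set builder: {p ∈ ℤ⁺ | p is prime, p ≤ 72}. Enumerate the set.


Checking each candidate:
Condition: primes ≤ 72
Result = {2, 3, 5, 7, 11, 13, 17, 19, 23, 29, 31, 37, 41, 43, 47, 53, 59, 61, 67, 71}

{2, 3, 5, 7, 11, 13, 17, 19, 23, 29, 31, 37, 41, 43, 47, 53, 59, 61, 67, 71}


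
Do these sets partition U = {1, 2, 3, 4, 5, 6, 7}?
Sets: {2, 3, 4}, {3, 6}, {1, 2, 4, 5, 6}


A partition requires: (1) non-empty parts, (2) pairwise disjoint, (3) union = U
Parts: {2, 3, 4}, {3, 6}, {1, 2, 4, 5, 6}
Union of parts: {1, 2, 3, 4, 5, 6}
U = {1, 2, 3, 4, 5, 6, 7}
All non-empty? True
Pairwise disjoint? False
Covers U? False

No, not a valid partition


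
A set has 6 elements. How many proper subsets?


Total subsets = 2^n = 2^6 = 64
Proper subsets exclude the set itself: 2^n - 1
= 64 - 1
= 63

Number of proper subsets = 63


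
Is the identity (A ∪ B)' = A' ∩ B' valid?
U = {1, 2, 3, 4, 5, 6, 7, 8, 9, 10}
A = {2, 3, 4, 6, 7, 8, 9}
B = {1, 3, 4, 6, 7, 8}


LHS: A ∪ B = {1, 2, 3, 4, 6, 7, 8, 9}
(A ∪ B)' = U \ (A ∪ B) = {5, 10}
A' = {1, 5, 10}, B' = {2, 5, 9, 10}
Claimed RHS: A' ∩ B' = {5, 10}
Identity is VALID: LHS = RHS = {5, 10} ✓

Identity is valid. (A ∪ B)' = A' ∩ B' = {5, 10}


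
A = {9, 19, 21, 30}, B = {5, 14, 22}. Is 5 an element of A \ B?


A = {9, 19, 21, 30}, B = {5, 14, 22}
A \ B = elements in A but not in B
A \ B = {9, 19, 21, 30}
Checking if 5 ∈ A \ B
5 is not in A \ B → False

5 ∉ A \ B


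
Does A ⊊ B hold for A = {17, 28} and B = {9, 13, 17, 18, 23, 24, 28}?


A ⊂ B requires: A ⊆ B AND A ≠ B.
A ⊆ B? Yes
A = B? No
A ⊂ B: Yes (A is a proper subset of B)

Yes, A ⊂ B


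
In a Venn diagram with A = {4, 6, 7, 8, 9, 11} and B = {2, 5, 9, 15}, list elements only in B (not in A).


A = {4, 6, 7, 8, 9, 11}
B = {2, 5, 9, 15}
Region: only in B (not in A)
Elements: {2, 5, 15}

Elements only in B (not in A): {2, 5, 15}


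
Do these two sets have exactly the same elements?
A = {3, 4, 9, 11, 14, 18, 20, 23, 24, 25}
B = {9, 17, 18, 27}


Two sets are equal iff they have exactly the same elements.
A = {3, 4, 9, 11, 14, 18, 20, 23, 24, 25}
B = {9, 17, 18, 27}
Differences: {3, 4, 11, 14, 17, 20, 23, 24, 25, 27}
A ≠ B

No, A ≠ B


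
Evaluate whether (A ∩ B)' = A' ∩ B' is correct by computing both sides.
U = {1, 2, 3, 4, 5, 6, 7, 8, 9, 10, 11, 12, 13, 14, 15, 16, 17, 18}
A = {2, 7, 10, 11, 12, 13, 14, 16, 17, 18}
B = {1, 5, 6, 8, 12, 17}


LHS: A ∩ B = {12, 17}
(A ∩ B)' = U \ (A ∩ B) = {1, 2, 3, 4, 5, 6, 7, 8, 9, 10, 11, 13, 14, 15, 16, 18}
A' = {1, 3, 4, 5, 6, 8, 9, 15}, B' = {2, 3, 4, 7, 9, 10, 11, 13, 14, 15, 16, 18}
Claimed RHS: A' ∩ B' = {3, 4, 9, 15}
Identity is INVALID: LHS = {1, 2, 3, 4, 5, 6, 7, 8, 9, 10, 11, 13, 14, 15, 16, 18} but the RHS claimed here equals {3, 4, 9, 15}. The correct form is (A ∩ B)' = A' ∪ B'.

Identity is invalid: (A ∩ B)' = {1, 2, 3, 4, 5, 6, 7, 8, 9, 10, 11, 13, 14, 15, 16, 18} but A' ∩ B' = {3, 4, 9, 15}. The correct De Morgan law is (A ∩ B)' = A' ∪ B'.


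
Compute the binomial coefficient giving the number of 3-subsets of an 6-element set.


C(n,k) = n! / (k!(n-k)!)
C(6,3) = 6! / (3!3!)
= 20

C(6,3) = 20


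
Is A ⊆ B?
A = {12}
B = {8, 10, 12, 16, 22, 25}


A ⊆ B means every element of A is in B.
All elements of A are in B.
So A ⊆ B.

Yes, A ⊆ B


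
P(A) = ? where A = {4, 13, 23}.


|A| = 3, so |P(A)| = 2^3 = 8
Enumerate subsets by cardinality (0 to 3):
∅, {4}, {13}, {23}, {4, 13}, {4, 23}, {13, 23}, {4, 13, 23}

P(A) has 8 subsets: ∅, {4}, {13}, {23}, {4, 13}, {4, 23}, {13, 23}, {4, 13, 23}


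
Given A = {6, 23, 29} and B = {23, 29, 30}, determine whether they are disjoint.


Disjoint means A ∩ B = ∅.
A ∩ B = {23, 29}
A ∩ B ≠ ∅, so A and B are NOT disjoint.

No, A and B are not disjoint (A ∩ B = {23, 29})


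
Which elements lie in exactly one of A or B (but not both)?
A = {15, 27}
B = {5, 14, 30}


A △ B = (A \ B) ∪ (B \ A) = elements in exactly one of A or B
A \ B = {15, 27}
B \ A = {5, 14, 30}
A △ B = {5, 14, 15, 27, 30}

A △ B = {5, 14, 15, 27, 30}


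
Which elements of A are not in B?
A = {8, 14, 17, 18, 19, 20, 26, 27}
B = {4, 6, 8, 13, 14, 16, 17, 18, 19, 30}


A \ B = elements in A but not in B
A = {8, 14, 17, 18, 19, 20, 26, 27}
B = {4, 6, 8, 13, 14, 16, 17, 18, 19, 30}
Remove from A any elements in B
A \ B = {20, 26, 27}

A \ B = {20, 26, 27}


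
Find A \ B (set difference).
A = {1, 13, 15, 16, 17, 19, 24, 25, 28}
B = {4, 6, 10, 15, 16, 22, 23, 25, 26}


A \ B = elements in A but not in B
A = {1, 13, 15, 16, 17, 19, 24, 25, 28}
B = {4, 6, 10, 15, 16, 22, 23, 25, 26}
Remove from A any elements in B
A \ B = {1, 13, 17, 19, 24, 28}

A \ B = {1, 13, 17, 19, 24, 28}


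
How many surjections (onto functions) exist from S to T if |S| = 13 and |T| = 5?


n = |S| = 13, k = |T| = 5. Surjections via inclusion-exclusion:
S(n,k) = Σ(-1)^i × C(k,i) × (k-i)^n, i=0 to k
i=0: (-1)^0×C(5,0)×5^13 = 1220703125
i=1: (-1)^1×C(5,1)×4^13 = -335544320
i=2: (-1)^2×C(5,2)×3^13 = 15943230
i=3: (-1)^3×C(5,3)×2^13 = -81920
i=4: (-1)^4×C(5,4)×1^13 = 5
i=5: (-1)^5×C(5,5)×0^13 = 0
Total = 901020120

Number of surjections = 901020120


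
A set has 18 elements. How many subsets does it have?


Number of subsets = 2^n
= 2^18
= 262144

|P(A)| = 262144


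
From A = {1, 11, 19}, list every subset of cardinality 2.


|A| = 3, so A has C(3,2) = 3 subsets of size 2.
Enumerate by choosing 2 elements from A at a time:
{1, 11}, {1, 19}, {11, 19}

2-element subsets (3 total): {1, 11}, {1, 19}, {11, 19}


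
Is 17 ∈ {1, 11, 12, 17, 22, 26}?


A = {1, 11, 12, 17, 22, 26}
Checking if 17 is in A
17 is in A → True

17 ∈ A


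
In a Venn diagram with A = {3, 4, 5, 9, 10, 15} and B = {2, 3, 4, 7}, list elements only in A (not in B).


A = {3, 4, 5, 9, 10, 15}
B = {2, 3, 4, 7}
Region: only in A (not in B)
Elements: {5, 9, 10, 15}

Elements only in A (not in B): {5, 9, 10, 15}


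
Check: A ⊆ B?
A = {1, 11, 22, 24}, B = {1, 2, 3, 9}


A ⊆ B means every element of A is in B.
Elements in A not in B: {11, 22, 24}
So A ⊄ B.

No, A ⊄ B


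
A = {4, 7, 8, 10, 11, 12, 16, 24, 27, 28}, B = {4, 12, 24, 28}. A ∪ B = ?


A ∪ B = all elements in A or B (or both)
A = {4, 7, 8, 10, 11, 12, 16, 24, 27, 28}
B = {4, 12, 24, 28}
A ∪ B = {4, 7, 8, 10, 11, 12, 16, 24, 27, 28}

A ∪ B = {4, 7, 8, 10, 11, 12, 16, 24, 27, 28}


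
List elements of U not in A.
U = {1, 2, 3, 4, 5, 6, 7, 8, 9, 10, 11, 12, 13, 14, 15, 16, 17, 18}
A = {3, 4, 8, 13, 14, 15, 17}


Aᶜ = U \ A = elements in U but not in A
U = {1, 2, 3, 4, 5, 6, 7, 8, 9, 10, 11, 12, 13, 14, 15, 16, 17, 18}
A = {3, 4, 8, 13, 14, 15, 17}
Aᶜ = {1, 2, 5, 6, 7, 9, 10, 11, 12, 16, 18}

Aᶜ = {1, 2, 5, 6, 7, 9, 10, 11, 12, 16, 18}


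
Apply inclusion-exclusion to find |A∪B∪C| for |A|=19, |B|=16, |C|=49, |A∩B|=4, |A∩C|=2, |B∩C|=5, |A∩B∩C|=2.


|A∪B∪C| = |A|+|B|+|C| - |A∩B|-|A∩C|-|B∩C| + |A∩B∩C|
= 19+16+49 - 4-2-5 + 2
= 84 - 11 + 2
= 75

|A ∪ B ∪ C| = 75


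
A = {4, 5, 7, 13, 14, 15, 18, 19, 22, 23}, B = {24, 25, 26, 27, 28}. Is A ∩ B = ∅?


Disjoint means A ∩ B = ∅.
A ∩ B = ∅
A ∩ B = ∅, so A and B are disjoint.

Yes, A and B are disjoint


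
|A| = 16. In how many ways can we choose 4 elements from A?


C(n,k) = n! / (k!(n-k)!)
C(16,4) = 16! / (4!12!)
= 1820

C(16,4) = 1820


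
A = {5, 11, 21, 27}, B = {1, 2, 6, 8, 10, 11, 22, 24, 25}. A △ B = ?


A △ B = (A \ B) ∪ (B \ A) = elements in exactly one of A or B
A \ B = {5, 21, 27}
B \ A = {1, 2, 6, 8, 10, 22, 24, 25}
A △ B = {1, 2, 5, 6, 8, 10, 21, 22, 24, 25, 27}

A △ B = {1, 2, 5, 6, 8, 10, 21, 22, 24, 25, 27}


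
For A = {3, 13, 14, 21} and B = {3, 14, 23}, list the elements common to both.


A ∩ B = elements in both A and B
A = {3, 13, 14, 21}
B = {3, 14, 23}
A ∩ B = {3, 14}

A ∩ B = {3, 14}


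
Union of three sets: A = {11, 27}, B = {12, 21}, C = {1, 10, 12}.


A ∪ B = {11, 12, 21, 27}
(A ∪ B) ∪ C = {1, 10, 11, 12, 21, 27}

A ∪ B ∪ C = {1, 10, 11, 12, 21, 27}


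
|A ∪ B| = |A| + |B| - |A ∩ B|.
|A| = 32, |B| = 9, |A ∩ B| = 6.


|A ∪ B| = |A| + |B| - |A ∩ B|
= 32 + 9 - 6
= 35

|A ∪ B| = 35


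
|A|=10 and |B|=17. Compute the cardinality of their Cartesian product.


|A × B| = |A| × |B|
= 10 × 17
= 170

|A × B| = 170


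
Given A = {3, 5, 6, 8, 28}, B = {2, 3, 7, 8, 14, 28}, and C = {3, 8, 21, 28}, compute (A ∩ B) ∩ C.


A ∩ B = {3, 8, 28}
(A ∩ B) ∩ C = {3, 8, 28}

A ∩ B ∩ C = {3, 8, 28}


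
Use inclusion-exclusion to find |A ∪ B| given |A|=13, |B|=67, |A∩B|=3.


|A ∪ B| = |A| + |B| - |A ∩ B|
= 13 + 67 - 3
= 77

|A ∪ B| = 77


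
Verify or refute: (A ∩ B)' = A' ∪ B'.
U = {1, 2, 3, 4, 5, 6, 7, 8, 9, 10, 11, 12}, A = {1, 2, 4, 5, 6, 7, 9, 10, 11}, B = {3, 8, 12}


LHS: A ∩ B = ∅
(A ∩ B)' = U \ (A ∩ B) = {1, 2, 3, 4, 5, 6, 7, 8, 9, 10, 11, 12}
A' = {3, 8, 12}, B' = {1, 2, 4, 5, 6, 7, 9, 10, 11}
Claimed RHS: A' ∪ B' = {1, 2, 3, 4, 5, 6, 7, 8, 9, 10, 11, 12}
Identity is VALID: LHS = RHS = {1, 2, 3, 4, 5, 6, 7, 8, 9, 10, 11, 12} ✓

Identity is valid. (A ∩ B)' = A' ∪ B' = {1, 2, 3, 4, 5, 6, 7, 8, 9, 10, 11, 12}


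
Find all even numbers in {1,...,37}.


Checking each candidate:
Condition: even numbers in {1,...,37}
Result = {2, 4, 6, 8, 10, 12, 14, 16, 18, 20, 22, 24, 26, 28, 30, 32, 34, 36}

{2, 4, 6, 8, 10, 12, 14, 16, 18, 20, 22, 24, 26, 28, 30, 32, 34, 36}


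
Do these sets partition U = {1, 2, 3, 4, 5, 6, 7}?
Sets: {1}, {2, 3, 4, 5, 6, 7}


A partition requires: (1) non-empty parts, (2) pairwise disjoint, (3) union = U
Parts: {1}, {2, 3, 4, 5, 6, 7}
Union of parts: {1, 2, 3, 4, 5, 6, 7}
U = {1, 2, 3, 4, 5, 6, 7}
All non-empty? True
Pairwise disjoint? True
Covers U? True

Yes, valid partition


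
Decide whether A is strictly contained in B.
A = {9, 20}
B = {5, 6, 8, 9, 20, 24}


A ⊂ B requires: A ⊆ B AND A ≠ B.
A ⊆ B? Yes
A = B? No
A ⊂ B: Yes (A is a proper subset of B)

Yes, A ⊂ B


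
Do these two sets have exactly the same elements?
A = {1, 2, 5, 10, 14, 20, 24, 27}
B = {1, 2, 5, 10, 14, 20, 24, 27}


Two sets are equal iff they have exactly the same elements.
A = {1, 2, 5, 10, 14, 20, 24, 27}
B = {1, 2, 5, 10, 14, 20, 24, 27}
Same elements → A = B

Yes, A = B


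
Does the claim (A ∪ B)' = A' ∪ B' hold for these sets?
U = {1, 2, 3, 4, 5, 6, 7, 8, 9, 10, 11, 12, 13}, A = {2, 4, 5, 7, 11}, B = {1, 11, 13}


LHS: A ∪ B = {1, 2, 4, 5, 7, 11, 13}
(A ∪ B)' = U \ (A ∪ B) = {3, 6, 8, 9, 10, 12}
A' = {1, 3, 6, 8, 9, 10, 12, 13}, B' = {2, 3, 4, 5, 6, 7, 8, 9, 10, 12}
Claimed RHS: A' ∪ B' = {1, 2, 3, 4, 5, 6, 7, 8, 9, 10, 12, 13}
Identity is INVALID: LHS = {3, 6, 8, 9, 10, 12} but the RHS claimed here equals {1, 2, 3, 4, 5, 6, 7, 8, 9, 10, 12, 13}. The correct form is (A ∪ B)' = A' ∩ B'.

Identity is invalid: (A ∪ B)' = {3, 6, 8, 9, 10, 12} but A' ∪ B' = {1, 2, 3, 4, 5, 6, 7, 8, 9, 10, 12, 13}. The correct De Morgan law is (A ∪ B)' = A' ∩ B'.


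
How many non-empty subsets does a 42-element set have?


Total subsets = 2^n = 2^42 = 4398046511104
Non-empty subsets exclude the empty set: 2^n - 1
= 4398046511104 - 1
= 4398046511103

Number of non-empty subsets = 4398046511103


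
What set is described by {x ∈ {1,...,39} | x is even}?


Checking each candidate:
Condition: even numbers in {1,...,39}
Result = {2, 4, 6, 8, 10, 12, 14, 16, 18, 20, 22, 24, 26, 28, 30, 32, 34, 36, 38}

{2, 4, 6, 8, 10, 12, 14, 16, 18, 20, 22, 24, 26, 28, 30, 32, 34, 36, 38}


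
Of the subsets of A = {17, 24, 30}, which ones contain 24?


A subset of A contains 24 iff the remaining 2 elements form any subset of A \ {24}.
Count: 2^(n-1) = 2^2 = 4
Subsets containing 24: {24}, {17, 24}, {24, 30}, {17, 24, 30}

Subsets containing 24 (4 total): {24}, {17, 24}, {24, 30}, {17, 24, 30}


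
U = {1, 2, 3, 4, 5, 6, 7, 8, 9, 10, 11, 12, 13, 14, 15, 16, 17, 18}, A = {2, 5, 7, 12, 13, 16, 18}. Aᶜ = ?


Aᶜ = U \ A = elements in U but not in A
U = {1, 2, 3, 4, 5, 6, 7, 8, 9, 10, 11, 12, 13, 14, 15, 16, 17, 18}
A = {2, 5, 7, 12, 13, 16, 18}
Aᶜ = {1, 3, 4, 6, 8, 9, 10, 11, 14, 15, 17}

Aᶜ = {1, 3, 4, 6, 8, 9, 10, 11, 14, 15, 17}


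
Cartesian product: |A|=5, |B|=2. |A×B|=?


|A × B| = |A| × |B|
= 5 × 2
= 10

|A × B| = 10


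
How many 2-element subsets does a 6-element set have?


C(n,k) = n! / (k!(n-k)!)
C(6,2) = 6! / (2!4!)
= 15

C(6,2) = 15


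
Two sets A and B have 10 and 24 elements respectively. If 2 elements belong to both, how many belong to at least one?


|A ∪ B| = |A| + |B| - |A ∩ B|
= 10 + 24 - 2
= 32

|A ∪ B| = 32


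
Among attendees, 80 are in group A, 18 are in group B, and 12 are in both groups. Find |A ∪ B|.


|A ∪ B| = |A| + |B| - |A ∩ B|
= 80 + 18 - 12
= 86

|A ∪ B| = 86


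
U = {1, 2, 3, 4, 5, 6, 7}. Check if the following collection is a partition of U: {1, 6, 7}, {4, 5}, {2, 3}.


A partition requires: (1) non-empty parts, (2) pairwise disjoint, (3) union = U
Parts: {1, 6, 7}, {4, 5}, {2, 3}
Union of parts: {1, 2, 3, 4, 5, 6, 7}
U = {1, 2, 3, 4, 5, 6, 7}
All non-empty? True
Pairwise disjoint? True
Covers U? True

Yes, valid partition


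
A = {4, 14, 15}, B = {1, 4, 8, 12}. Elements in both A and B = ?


A = {4, 14, 15}
B = {1, 4, 8, 12}
Region: in both A and B
Elements: {4}

Elements in both A and B: {4}


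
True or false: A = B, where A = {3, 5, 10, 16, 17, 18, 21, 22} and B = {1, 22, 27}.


Two sets are equal iff they have exactly the same elements.
A = {3, 5, 10, 16, 17, 18, 21, 22}
B = {1, 22, 27}
Differences: {1, 3, 5, 10, 16, 17, 18, 21, 27}
A ≠ B

No, A ≠ B


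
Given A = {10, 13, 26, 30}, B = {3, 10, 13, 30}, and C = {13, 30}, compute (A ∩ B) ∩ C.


A ∩ B = {10, 13, 30}
(A ∩ B) ∩ C = {13, 30}

A ∩ B ∩ C = {13, 30}


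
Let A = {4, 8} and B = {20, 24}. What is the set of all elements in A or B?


A ∪ B = all elements in A or B (or both)
A = {4, 8}
B = {20, 24}
A ∪ B = {4, 8, 20, 24}

A ∪ B = {4, 8, 20, 24}


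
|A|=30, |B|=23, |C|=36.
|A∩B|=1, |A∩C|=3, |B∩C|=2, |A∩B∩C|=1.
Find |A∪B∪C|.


|A∪B∪C| = |A|+|B|+|C| - |A∩B|-|A∩C|-|B∩C| + |A∩B∩C|
= 30+23+36 - 1-3-2 + 1
= 89 - 6 + 1
= 84

|A ∪ B ∪ C| = 84


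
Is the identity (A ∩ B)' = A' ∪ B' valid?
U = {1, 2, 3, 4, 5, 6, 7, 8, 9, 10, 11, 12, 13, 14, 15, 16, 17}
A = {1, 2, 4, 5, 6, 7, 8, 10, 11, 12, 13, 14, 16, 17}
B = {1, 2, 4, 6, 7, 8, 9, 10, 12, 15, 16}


LHS: A ∩ B = {1, 2, 4, 6, 7, 8, 10, 12, 16}
(A ∩ B)' = U \ (A ∩ B) = {3, 5, 9, 11, 13, 14, 15, 17}
A' = {3, 9, 15}, B' = {3, 5, 11, 13, 14, 17}
Claimed RHS: A' ∪ B' = {3, 5, 9, 11, 13, 14, 15, 17}
Identity is VALID: LHS = RHS = {3, 5, 9, 11, 13, 14, 15, 17} ✓

Identity is valid. (A ∩ B)' = A' ∪ B' = {3, 5, 9, 11, 13, 14, 15, 17}


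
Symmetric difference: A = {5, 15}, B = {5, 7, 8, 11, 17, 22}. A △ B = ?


A △ B = (A \ B) ∪ (B \ A) = elements in exactly one of A or B
A \ B = {15}
B \ A = {7, 8, 11, 17, 22}
A △ B = {7, 8, 11, 15, 17, 22}

A △ B = {7, 8, 11, 15, 17, 22}


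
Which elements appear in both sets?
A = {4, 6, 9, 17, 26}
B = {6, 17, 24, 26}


A ∩ B = elements in both A and B
A = {4, 6, 9, 17, 26}
B = {6, 17, 24, 26}
A ∩ B = {6, 17, 26}

A ∩ B = {6, 17, 26}


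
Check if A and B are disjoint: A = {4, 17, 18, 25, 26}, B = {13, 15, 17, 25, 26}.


Disjoint means A ∩ B = ∅.
A ∩ B = {17, 25, 26}
A ∩ B ≠ ∅, so A and B are NOT disjoint.

No, A and B are not disjoint (A ∩ B = {17, 25, 26})


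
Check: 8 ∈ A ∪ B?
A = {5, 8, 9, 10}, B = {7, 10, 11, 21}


A = {5, 8, 9, 10}, B = {7, 10, 11, 21}
A ∪ B = all elements in A or B
A ∪ B = {5, 7, 8, 9, 10, 11, 21}
Checking if 8 ∈ A ∪ B
8 is in A ∪ B → True

8 ∈ A ∪ B


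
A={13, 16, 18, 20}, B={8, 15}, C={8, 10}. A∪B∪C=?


A ∪ B = {8, 13, 15, 16, 18, 20}
(A ∪ B) ∪ C = {8, 10, 13, 15, 16, 18, 20}

A ∪ B ∪ C = {8, 10, 13, 15, 16, 18, 20}


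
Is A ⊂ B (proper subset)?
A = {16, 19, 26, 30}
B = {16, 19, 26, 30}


A ⊂ B requires: A ⊆ B AND A ≠ B.
A ⊆ B? Yes
A = B? Yes
A = B, so A is not a PROPER subset.

No, A is not a proper subset of B


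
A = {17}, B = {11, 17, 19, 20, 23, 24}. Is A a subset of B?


A ⊆ B means every element of A is in B.
All elements of A are in B.
So A ⊆ B.

Yes, A ⊆ B


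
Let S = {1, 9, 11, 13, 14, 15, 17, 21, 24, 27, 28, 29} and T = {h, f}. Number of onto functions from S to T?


n = |S| = 12, k = |T| = 2. Surjections via inclusion-exclusion:
S(n,k) = Σ(-1)^i × C(k,i) × (k-i)^n, i=0 to k
i=0: (-1)^0×C(2,0)×2^12 = 4096
i=1: (-1)^1×C(2,1)×1^12 = -2
i=2: (-1)^2×C(2,2)×0^12 = 0
Total = 4094

Number of surjections = 4094


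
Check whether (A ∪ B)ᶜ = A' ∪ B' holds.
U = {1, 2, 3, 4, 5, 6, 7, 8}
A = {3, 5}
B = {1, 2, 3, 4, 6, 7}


LHS: A ∪ B = {1, 2, 3, 4, 5, 6, 7}
(A ∪ B)' = U \ (A ∪ B) = {8}
A' = {1, 2, 4, 6, 7, 8}, B' = {5, 8}
Claimed RHS: A' ∪ B' = {1, 2, 4, 5, 6, 7, 8}
Identity is INVALID: LHS = {8} but the RHS claimed here equals {1, 2, 4, 5, 6, 7, 8}. The correct form is (A ∪ B)' = A' ∩ B'.

Identity is invalid: (A ∪ B)' = {8} but A' ∪ B' = {1, 2, 4, 5, 6, 7, 8}. The correct De Morgan law is (A ∪ B)' = A' ∩ B'.


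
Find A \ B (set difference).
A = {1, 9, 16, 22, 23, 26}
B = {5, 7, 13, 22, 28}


A \ B = elements in A but not in B
A = {1, 9, 16, 22, 23, 26}
B = {5, 7, 13, 22, 28}
Remove from A any elements in B
A \ B = {1, 9, 16, 23, 26}

A \ B = {1, 9, 16, 23, 26}


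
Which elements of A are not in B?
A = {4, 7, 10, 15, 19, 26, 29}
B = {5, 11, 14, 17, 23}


A \ B = elements in A but not in B
A = {4, 7, 10, 15, 19, 26, 29}
B = {5, 11, 14, 17, 23}
Remove from A any elements in B
A \ B = {4, 7, 10, 15, 19, 26, 29}

A \ B = {4, 7, 10, 15, 19, 26, 29}


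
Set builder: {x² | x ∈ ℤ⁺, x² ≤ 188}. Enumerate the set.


Checking each candidate:
Condition: positive perfect squares ≤ 188
Result = {1, 4, 9, 16, 25, 36, 49, 64, 81, 100, 121, 144, 169}

{1, 4, 9, 16, 25, 36, 49, 64, 81, 100, 121, 144, 169}


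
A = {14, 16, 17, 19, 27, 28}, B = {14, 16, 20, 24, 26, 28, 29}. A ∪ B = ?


A ∪ B = all elements in A or B (or both)
A = {14, 16, 17, 19, 27, 28}
B = {14, 16, 20, 24, 26, 28, 29}
A ∪ B = {14, 16, 17, 19, 20, 24, 26, 27, 28, 29}

A ∪ B = {14, 16, 17, 19, 20, 24, 26, 27, 28, 29}


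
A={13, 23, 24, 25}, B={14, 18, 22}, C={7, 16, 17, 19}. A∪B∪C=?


A ∪ B = {13, 14, 18, 22, 23, 24, 25}
(A ∪ B) ∪ C = {7, 13, 14, 16, 17, 18, 19, 22, 23, 24, 25}

A ∪ B ∪ C = {7, 13, 14, 16, 17, 18, 19, 22, 23, 24, 25}


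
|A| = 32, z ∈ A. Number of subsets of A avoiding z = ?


Subsets of A avoiding z are subsets of A \ {z}, which has 31 elements.
Count = 2^(n-1) = 2^31
= 2147483648

Number of subsets avoiding z = 2147483648


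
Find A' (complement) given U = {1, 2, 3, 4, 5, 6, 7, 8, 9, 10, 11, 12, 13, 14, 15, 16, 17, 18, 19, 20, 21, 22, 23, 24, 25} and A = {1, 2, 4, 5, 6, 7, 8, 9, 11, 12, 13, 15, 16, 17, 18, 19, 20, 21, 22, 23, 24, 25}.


Aᶜ = U \ A = elements in U but not in A
U = {1, 2, 3, 4, 5, 6, 7, 8, 9, 10, 11, 12, 13, 14, 15, 16, 17, 18, 19, 20, 21, 22, 23, 24, 25}
A = {1, 2, 4, 5, 6, 7, 8, 9, 11, 12, 13, 15, 16, 17, 18, 19, 20, 21, 22, 23, 24, 25}
Aᶜ = {3, 10, 14}

Aᶜ = {3, 10, 14}


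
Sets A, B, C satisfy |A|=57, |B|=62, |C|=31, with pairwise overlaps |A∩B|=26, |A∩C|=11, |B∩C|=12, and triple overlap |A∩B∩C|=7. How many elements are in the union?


|A∪B∪C| = |A|+|B|+|C| - |A∩B|-|A∩C|-|B∩C| + |A∩B∩C|
= 57+62+31 - 26-11-12 + 7
= 150 - 49 + 7
= 108

|A ∪ B ∪ C| = 108


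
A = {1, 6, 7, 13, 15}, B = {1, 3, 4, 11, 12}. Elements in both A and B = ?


A = {1, 6, 7, 13, 15}
B = {1, 3, 4, 11, 12}
Region: in both A and B
Elements: {1}

Elements in both A and B: {1}


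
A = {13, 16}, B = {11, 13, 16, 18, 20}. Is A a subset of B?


A ⊆ B means every element of A is in B.
All elements of A are in B.
So A ⊆ B.

Yes, A ⊆ B


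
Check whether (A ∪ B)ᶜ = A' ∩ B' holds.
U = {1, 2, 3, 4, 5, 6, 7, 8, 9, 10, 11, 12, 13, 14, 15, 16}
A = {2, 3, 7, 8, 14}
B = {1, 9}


LHS: A ∪ B = {1, 2, 3, 7, 8, 9, 14}
(A ∪ B)' = U \ (A ∪ B) = {4, 5, 6, 10, 11, 12, 13, 15, 16}
A' = {1, 4, 5, 6, 9, 10, 11, 12, 13, 15, 16}, B' = {2, 3, 4, 5, 6, 7, 8, 10, 11, 12, 13, 14, 15, 16}
Claimed RHS: A' ∩ B' = {4, 5, 6, 10, 11, 12, 13, 15, 16}
Identity is VALID: LHS = RHS = {4, 5, 6, 10, 11, 12, 13, 15, 16} ✓

Identity is valid. (A ∪ B)' = A' ∩ B' = {4, 5, 6, 10, 11, 12, 13, 15, 16}


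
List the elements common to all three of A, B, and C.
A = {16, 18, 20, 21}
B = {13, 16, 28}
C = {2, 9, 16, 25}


A ∩ B = {16}
(A ∩ B) ∩ C = {16}

A ∩ B ∩ C = {16}


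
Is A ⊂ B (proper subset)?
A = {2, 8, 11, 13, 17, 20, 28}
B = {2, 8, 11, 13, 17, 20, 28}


A ⊂ B requires: A ⊆ B AND A ≠ B.
A ⊆ B? Yes
A = B? Yes
A = B, so A is not a PROPER subset.

No, A is not a proper subset of B


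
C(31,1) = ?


C(n,k) = n! / (k!(n-k)!)
C(31,1) = 31! / (1!30!)
= 31

C(31,1) = 31


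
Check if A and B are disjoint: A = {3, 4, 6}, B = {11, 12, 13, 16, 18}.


Disjoint means A ∩ B = ∅.
A ∩ B = ∅
A ∩ B = ∅, so A and B are disjoint.

Yes, A and B are disjoint


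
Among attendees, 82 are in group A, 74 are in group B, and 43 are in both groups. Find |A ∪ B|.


|A ∪ B| = |A| + |B| - |A ∩ B|
= 82 + 74 - 43
= 113

|A ∪ B| = 113


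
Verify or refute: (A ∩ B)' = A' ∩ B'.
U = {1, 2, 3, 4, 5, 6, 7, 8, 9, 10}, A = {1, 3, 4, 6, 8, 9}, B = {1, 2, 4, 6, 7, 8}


LHS: A ∩ B = {1, 4, 6, 8}
(A ∩ B)' = U \ (A ∩ B) = {2, 3, 5, 7, 9, 10}
A' = {2, 5, 7, 10}, B' = {3, 5, 9, 10}
Claimed RHS: A' ∩ B' = {5, 10}
Identity is INVALID: LHS = {2, 3, 5, 7, 9, 10} but the RHS claimed here equals {5, 10}. The correct form is (A ∩ B)' = A' ∪ B'.

Identity is invalid: (A ∩ B)' = {2, 3, 5, 7, 9, 10} but A' ∩ B' = {5, 10}. The correct De Morgan law is (A ∩ B)' = A' ∪ B'.


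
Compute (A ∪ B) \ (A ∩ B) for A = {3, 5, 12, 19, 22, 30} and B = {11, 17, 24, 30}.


A △ B = (A \ B) ∪ (B \ A) = elements in exactly one of A or B
A \ B = {3, 5, 12, 19, 22}
B \ A = {11, 17, 24}
A △ B = {3, 5, 11, 12, 17, 19, 22, 24}

A △ B = {3, 5, 11, 12, 17, 19, 22, 24}


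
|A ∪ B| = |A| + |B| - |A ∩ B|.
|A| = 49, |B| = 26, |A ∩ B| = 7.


|A ∪ B| = |A| + |B| - |A ∩ B|
= 49 + 26 - 7
= 68

|A ∪ B| = 68


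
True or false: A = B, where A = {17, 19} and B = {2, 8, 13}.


Two sets are equal iff they have exactly the same elements.
A = {17, 19}
B = {2, 8, 13}
Differences: {2, 8, 13, 17, 19}
A ≠ B

No, A ≠ B


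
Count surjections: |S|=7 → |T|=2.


n = |S| = 7, k = |T| = 2. Surjections via inclusion-exclusion:
S(n,k) = Σ(-1)^i × C(k,i) × (k-i)^n, i=0 to k
i=0: (-1)^0×C(2,0)×2^7 = 128
i=1: (-1)^1×C(2,1)×1^7 = -2
i=2: (-1)^2×C(2,2)×0^7 = 0
Total = 126

Number of surjections = 126


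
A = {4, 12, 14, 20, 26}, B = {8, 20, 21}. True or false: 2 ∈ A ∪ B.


A = {4, 12, 14, 20, 26}, B = {8, 20, 21}
A ∪ B = all elements in A or B
A ∪ B = {4, 8, 12, 14, 20, 21, 26}
Checking if 2 ∈ A ∪ B
2 is not in A ∪ B → False

2 ∉ A ∪ B


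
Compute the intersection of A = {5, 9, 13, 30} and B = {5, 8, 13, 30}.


A ∩ B = elements in both A and B
A = {5, 9, 13, 30}
B = {5, 8, 13, 30}
A ∩ B = {5, 13, 30}

A ∩ B = {5, 13, 30}


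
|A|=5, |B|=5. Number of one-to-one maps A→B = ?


An injection sends each of |A| = 5 inputs to a distinct output in B.
# injections = |B|·(|B|-1)·…·(|B|-|A|+1) = 5! / (5 - 5)!
= 5 × 4 × 3 × 2 × 1
= 120

Number of injections = 120


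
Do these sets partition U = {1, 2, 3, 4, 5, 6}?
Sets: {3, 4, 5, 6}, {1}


A partition requires: (1) non-empty parts, (2) pairwise disjoint, (3) union = U
Parts: {3, 4, 5, 6}, {1}
Union of parts: {1, 3, 4, 5, 6}
U = {1, 2, 3, 4, 5, 6}
All non-empty? True
Pairwise disjoint? True
Covers U? False

No, not a valid partition


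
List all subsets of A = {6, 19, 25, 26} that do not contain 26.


A subset of A that omits 26 is a subset of A \ {26}, so there are 2^(n-1) = 2^3 = 8 of them.
Subsets excluding 26: ∅, {6}, {19}, {25}, {6, 19}, {6, 25}, {19, 25}, {6, 19, 25}

Subsets excluding 26 (8 total): ∅, {6}, {19}, {25}, {6, 19}, {6, 25}, {19, 25}, {6, 19, 25}


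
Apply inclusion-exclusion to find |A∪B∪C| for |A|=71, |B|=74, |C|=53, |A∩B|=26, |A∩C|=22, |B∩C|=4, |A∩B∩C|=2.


|A∪B∪C| = |A|+|B|+|C| - |A∩B|-|A∩C|-|B∩C| + |A∩B∩C|
= 71+74+53 - 26-22-4 + 2
= 198 - 52 + 2
= 148

|A ∪ B ∪ C| = 148


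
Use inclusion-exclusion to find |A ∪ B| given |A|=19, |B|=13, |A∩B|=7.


|A ∪ B| = |A| + |B| - |A ∩ B|
= 19 + 13 - 7
= 25

|A ∪ B| = 25


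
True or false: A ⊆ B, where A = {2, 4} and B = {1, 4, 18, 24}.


A ⊆ B means every element of A is in B.
Elements in A not in B: {2}
So A ⊄ B.

No, A ⊄ B


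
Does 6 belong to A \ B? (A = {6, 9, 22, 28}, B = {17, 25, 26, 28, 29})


A = {6, 9, 22, 28}, B = {17, 25, 26, 28, 29}
A \ B = elements in A but not in B
A \ B = {6, 9, 22}
Checking if 6 ∈ A \ B
6 is in A \ B → True

6 ∈ A \ B


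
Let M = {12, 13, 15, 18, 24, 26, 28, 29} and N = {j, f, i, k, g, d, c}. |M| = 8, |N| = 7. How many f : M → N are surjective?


n = |M| = 8, k = |N| = 7. Surjections via inclusion-exclusion:
S(n,k) = Σ(-1)^i × C(k,i) × (k-i)^n, i=0 to k
i=0: (-1)^0×C(7,0)×7^8 = 5764801
i=1: (-1)^1×C(7,1)×6^8 = -11757312
i=2: (-1)^2×C(7,2)×5^8 = 8203125
i=3: (-1)^3×C(7,3)×4^8 = -2293760
i=4: (-1)^4×C(7,4)×3^8 = 229635
i=5: (-1)^5×C(7,5)×2^8 = -5376
i=6: (-1)^6×C(7,6)×1^8 = 7
i=7: (-1)^7×C(7,7)×0^8 = 0
Total = 141120

Number of surjections = 141120


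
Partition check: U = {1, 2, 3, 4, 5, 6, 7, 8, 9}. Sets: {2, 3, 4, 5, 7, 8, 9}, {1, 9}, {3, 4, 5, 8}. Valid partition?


A partition requires: (1) non-empty parts, (2) pairwise disjoint, (3) union = U
Parts: {2, 3, 4, 5, 7, 8, 9}, {1, 9}, {3, 4, 5, 8}
Union of parts: {1, 2, 3, 4, 5, 7, 8, 9}
U = {1, 2, 3, 4, 5, 6, 7, 8, 9}
All non-empty? True
Pairwise disjoint? False
Covers U? False

No, not a valid partition


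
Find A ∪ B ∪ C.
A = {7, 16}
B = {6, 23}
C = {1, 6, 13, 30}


A ∪ B = {6, 7, 16, 23}
(A ∪ B) ∪ C = {1, 6, 7, 13, 16, 23, 30}

A ∪ B ∪ C = {1, 6, 7, 13, 16, 23, 30}


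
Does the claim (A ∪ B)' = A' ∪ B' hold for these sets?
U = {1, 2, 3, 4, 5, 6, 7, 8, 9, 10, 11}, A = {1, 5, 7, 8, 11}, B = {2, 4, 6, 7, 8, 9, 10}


LHS: A ∪ B = {1, 2, 4, 5, 6, 7, 8, 9, 10, 11}
(A ∪ B)' = U \ (A ∪ B) = {3}
A' = {2, 3, 4, 6, 9, 10}, B' = {1, 3, 5, 11}
Claimed RHS: A' ∪ B' = {1, 2, 3, 4, 5, 6, 9, 10, 11}
Identity is INVALID: LHS = {3} but the RHS claimed here equals {1, 2, 3, 4, 5, 6, 9, 10, 11}. The correct form is (A ∪ B)' = A' ∩ B'.

Identity is invalid: (A ∪ B)' = {3} but A' ∪ B' = {1, 2, 3, 4, 5, 6, 9, 10, 11}. The correct De Morgan law is (A ∪ B)' = A' ∩ B'.


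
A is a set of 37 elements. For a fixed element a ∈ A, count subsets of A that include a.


Subsets of A containing a correspond to subsets of A \ {a}, which has 36 elements.
Count = 2^(n-1) = 2^36
= 68719476736

Number of subsets containing a = 68719476736


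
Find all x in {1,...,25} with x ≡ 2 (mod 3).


Checking each candidate:
Condition: x in {1,...,25} with x ≡ 2 (mod 3)
Result = {2, 5, 8, 11, 14, 17, 20, 23}

{2, 5, 8, 11, 14, 17, 20, 23}


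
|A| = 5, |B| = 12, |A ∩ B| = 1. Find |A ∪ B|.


|A ∪ B| = |A| + |B| - |A ∩ B|
= 5 + 12 - 1
= 16

|A ∪ B| = 16


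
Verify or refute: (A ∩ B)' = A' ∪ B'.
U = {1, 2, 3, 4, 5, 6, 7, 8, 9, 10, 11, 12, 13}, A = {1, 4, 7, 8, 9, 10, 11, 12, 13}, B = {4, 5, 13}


LHS: A ∩ B = {4, 13}
(A ∩ B)' = U \ (A ∩ B) = {1, 2, 3, 5, 6, 7, 8, 9, 10, 11, 12}
A' = {2, 3, 5, 6}, B' = {1, 2, 3, 6, 7, 8, 9, 10, 11, 12}
Claimed RHS: A' ∪ B' = {1, 2, 3, 5, 6, 7, 8, 9, 10, 11, 12}
Identity is VALID: LHS = RHS = {1, 2, 3, 5, 6, 7, 8, 9, 10, 11, 12} ✓

Identity is valid. (A ∩ B)' = A' ∪ B' = {1, 2, 3, 5, 6, 7, 8, 9, 10, 11, 12}


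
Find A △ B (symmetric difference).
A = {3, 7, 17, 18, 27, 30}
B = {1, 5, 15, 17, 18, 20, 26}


A △ B = (A \ B) ∪ (B \ A) = elements in exactly one of A or B
A \ B = {3, 7, 27, 30}
B \ A = {1, 5, 15, 20, 26}
A △ B = {1, 3, 5, 7, 15, 20, 26, 27, 30}

A △ B = {1, 3, 5, 7, 15, 20, 26, 27, 30}


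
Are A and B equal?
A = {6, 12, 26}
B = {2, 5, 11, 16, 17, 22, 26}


Two sets are equal iff they have exactly the same elements.
A = {6, 12, 26}
B = {2, 5, 11, 16, 17, 22, 26}
Differences: {2, 5, 6, 11, 12, 16, 17, 22}
A ≠ B

No, A ≠ B
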